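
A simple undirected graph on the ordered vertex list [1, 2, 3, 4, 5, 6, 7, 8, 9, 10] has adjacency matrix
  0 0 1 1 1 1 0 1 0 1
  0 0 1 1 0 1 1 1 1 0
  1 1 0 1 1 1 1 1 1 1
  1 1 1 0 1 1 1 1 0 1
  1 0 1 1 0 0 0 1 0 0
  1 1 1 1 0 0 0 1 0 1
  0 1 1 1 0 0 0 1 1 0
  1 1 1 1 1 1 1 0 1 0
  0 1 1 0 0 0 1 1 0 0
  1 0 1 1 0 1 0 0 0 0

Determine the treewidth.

4

A width-4 tree decomposition is:
Bags: B1 = {2, 3, 4, 7, 8}  B2 = {2, 3, 4, 6, 8}  B3 = {2, 3, 7, 8, 9}  B4 = {1, 3, 4, 6, 8}  B5 = {1, 3, 4, 5, 8}  B6 = {1, 3, 4, 6, 10}
Tree: B1–B2, B1–B3, B2–B4, B4–B5, B4–B6
Every bag has size at most 5, so the width is 5 − 1 = 4 and tw(G) ≤ 4. Conversely, {2, 3, 7, 8, 9} is a clique of size 5, and the vertices of any clique must share a bag in every tree decomposition; so some bag has ≥ 5 vertices and tw(G) ≥ 4. Therefore the treewidth is 4.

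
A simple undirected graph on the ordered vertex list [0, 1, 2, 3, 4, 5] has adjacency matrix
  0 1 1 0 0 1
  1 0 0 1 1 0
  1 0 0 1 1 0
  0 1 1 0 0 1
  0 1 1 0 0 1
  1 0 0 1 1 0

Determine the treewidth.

A width-3 tree decomposition is:
Bags: B1 = {1, 2, 4, 5}  B2 = {1, 2, 3, 5}  B3 = {0, 1, 2, 5}
Tree: B1–B2, B2–B3
The largest bag has 4 vertices, giving width 3; this decomposition certifies tw(G) ≤ 3. For the lower bound: the 4 vertex sets {2,4}, {1,3}, {5}, {0} are disjoint, each induces a connected subgraph, and every pair is joined by at least one edge of G. Contracting each set to a single vertex therefore yields K_{4} as a minor, and since treewidth is minor-monotone, tw(G) ≥ tw(K_{4}) = 3. Combining the bounds, tw(G) = 3.

3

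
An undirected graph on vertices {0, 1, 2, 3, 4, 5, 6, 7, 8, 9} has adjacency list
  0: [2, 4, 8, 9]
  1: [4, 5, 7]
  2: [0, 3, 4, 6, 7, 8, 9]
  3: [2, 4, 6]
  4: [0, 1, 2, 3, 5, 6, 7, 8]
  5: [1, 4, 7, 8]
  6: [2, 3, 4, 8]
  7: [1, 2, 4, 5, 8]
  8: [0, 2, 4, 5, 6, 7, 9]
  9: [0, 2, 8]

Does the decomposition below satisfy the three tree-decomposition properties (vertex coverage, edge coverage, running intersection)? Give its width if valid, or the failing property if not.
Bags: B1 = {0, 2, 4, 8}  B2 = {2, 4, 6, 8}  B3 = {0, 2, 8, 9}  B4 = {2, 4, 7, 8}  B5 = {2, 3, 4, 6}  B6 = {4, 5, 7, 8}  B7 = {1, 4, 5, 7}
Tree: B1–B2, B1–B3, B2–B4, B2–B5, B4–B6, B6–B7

Yes; width 3.

Vertex coverage: the bags together contain {0, 1, 2, 3, 4, 5, 6, 7, 8, 9}, the full vertex set. Edge coverage: each edge of G has both endpoints in at least one bag. Running intersection: for every vertex, the bags containing it form a connected subtree. All three properties hold, so this is a valid tree decomposition of width max|bag| − 1 = 3, and hence tw(G) ≤ 3.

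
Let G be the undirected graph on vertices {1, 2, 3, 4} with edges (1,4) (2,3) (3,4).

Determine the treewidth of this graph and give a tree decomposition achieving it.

Treewidth 1.
Bags: B1 = {2, 3}  B2 = {3, 4}  B3 = {1, 4}
Tree: B1–B2, B2–B3

Every bag has size at most 2, so the width is 2 − 1 = 1 and tw(G) ≤ 1. Since G has at least one edge (e.g. 2–3), it is not an edgeless graph, so tw(G) ≥ 1. Therefore the treewidth is 1.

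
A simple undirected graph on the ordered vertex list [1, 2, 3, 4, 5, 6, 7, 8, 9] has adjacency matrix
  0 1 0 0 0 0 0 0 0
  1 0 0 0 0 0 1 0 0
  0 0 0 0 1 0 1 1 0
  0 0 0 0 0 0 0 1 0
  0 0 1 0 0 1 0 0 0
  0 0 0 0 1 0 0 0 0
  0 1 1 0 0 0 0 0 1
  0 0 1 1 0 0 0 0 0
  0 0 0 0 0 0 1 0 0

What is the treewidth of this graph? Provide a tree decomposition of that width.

Treewidth 1.
One such decomposition:
Bags: B1 = {3, 5}  B2 = {3, 7}  B3 = {3, 8}  B4 = {2, 7}  B5 = {4, 8}  B6 = {7, 9}  B7 = {1, 2}  B8 = {5, 6}
Tree: B1–B2, B1–B3, B2–B4, B3–B5, B4–B6, B4–B7, B1–B8

The largest bag has 2 vertices, giving width 1; this decomposition certifies tw(G) ≤ 1. G has an edge, so its treewidth is at least 1. Therefore the treewidth is 1.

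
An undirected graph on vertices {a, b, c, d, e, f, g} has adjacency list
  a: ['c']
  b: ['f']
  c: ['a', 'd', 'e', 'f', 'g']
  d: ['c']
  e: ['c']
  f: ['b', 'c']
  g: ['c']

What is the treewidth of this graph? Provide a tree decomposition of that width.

Each bag holds 2 vertices, so the decomposition has width 1, which upper-bounds the treewidth. G has an edge, so its treewidth is at least 1. Therefore the treewidth is 1.

Treewidth 1.
One optimal decomposition is:
Bags: B1 = {c, g}  B2 = {a, c}  B3 = {c, e}  B4 = {c, d}  B5 = {c, f}  B6 = {b, f}
Tree: B1–B2, B2–B3, B3–B4, B1–B5, B5–B6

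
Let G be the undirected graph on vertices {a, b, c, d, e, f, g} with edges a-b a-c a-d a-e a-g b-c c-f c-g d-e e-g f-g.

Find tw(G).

2

A width-2 tree decomposition is:
Bags: B1 = {a, c, g}  B2 = {a, e, g}  B3 = {a, b, c}  B4 = {c, f, g}  B5 = {a, d, e}
Tree: B1–B2, B1–B3, B1–B4, B2–B5
The largest bag has 3 vertices, giving width 2; this decomposition certifies tw(G) ≤ 2. Conversely, {a, d, e} is a clique of size 3, and the vertices of any clique must share a bag in every tree decomposition; so some bag has ≥ 3 vertices and tw(G) ≥ 2. Therefore the treewidth is 2.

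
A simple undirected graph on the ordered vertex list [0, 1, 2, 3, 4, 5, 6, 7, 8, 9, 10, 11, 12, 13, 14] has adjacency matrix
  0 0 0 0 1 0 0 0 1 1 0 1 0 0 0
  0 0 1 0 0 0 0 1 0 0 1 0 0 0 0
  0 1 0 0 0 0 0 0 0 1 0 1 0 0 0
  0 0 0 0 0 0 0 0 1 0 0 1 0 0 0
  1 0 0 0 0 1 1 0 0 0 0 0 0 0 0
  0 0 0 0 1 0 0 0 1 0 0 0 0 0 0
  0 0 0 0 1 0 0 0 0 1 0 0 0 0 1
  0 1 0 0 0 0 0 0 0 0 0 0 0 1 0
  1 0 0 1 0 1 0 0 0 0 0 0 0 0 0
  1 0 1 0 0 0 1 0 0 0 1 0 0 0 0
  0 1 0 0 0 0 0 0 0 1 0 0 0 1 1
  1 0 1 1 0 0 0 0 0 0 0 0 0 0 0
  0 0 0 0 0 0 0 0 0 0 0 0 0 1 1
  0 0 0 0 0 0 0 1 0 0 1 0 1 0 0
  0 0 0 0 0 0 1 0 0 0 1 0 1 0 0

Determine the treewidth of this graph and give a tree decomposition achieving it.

The largest bag has 4 vertices, giving width 3; this decomposition certifies tw(G) ≤ 3. For the lower bound: the 4 vertex sets {3,5,8}, {4}, {0}, {2,6,9,11} are disjoint, each induces a connected subgraph, and every pair is joined by at least one edge of G. Contracting each set to a single vertex therefore yields K_{4} as a minor, and since treewidth is minor-monotone, tw(G) ≥ tw(K_{4}) = 3. Hence tw(G) = 3 exactly.

Treewidth 3.
Bags: B1 = {3, 4, 5, 8}  B2 = {0, 3, 4, 8}  B3 = {0, 3, 4, 11}  B4 = {0, 4, 6, 11}  B5 = {0, 6, 9, 11}  B6 = {2, 6, 9, 11}  B7 = {2, 6, 9, 14}  B8 = {2, 9, 10, 14}  B9 = {1, 2, 10, 14}  B10 = {1, 10, 12, 14}  B11 = {1, 10, 12, 13}  B12 = {1, 7, 12, 13}
Tree: B1–B2, B2–B3, B3–B4, B4–B5, B5–B6, B6–B7, B7–B8, B8–B9, B9–B10, B10–B11, B11–B12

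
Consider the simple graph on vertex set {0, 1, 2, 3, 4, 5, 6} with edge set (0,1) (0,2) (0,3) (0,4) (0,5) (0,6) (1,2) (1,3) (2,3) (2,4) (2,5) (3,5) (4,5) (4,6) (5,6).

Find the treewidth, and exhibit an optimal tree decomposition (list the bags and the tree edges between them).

Each bag holds 4 vertices, so the decomposition has width 3, which upper-bounds the treewidth. For the lower bound, the 4 vertices {0, 1, 2, 3} are pairwise adjacent, and any tree decomposition puts a clique entirely inside one bag — forcing width ≥ 3. Hence tw(G) = 3 exactly.

Treewidth 3.
One such decomposition:
Bags: B1 = {0, 2, 4, 5}  B2 = {0, 2, 3, 5}  B3 = {0, 4, 5, 6}  B4 = {0, 1, 2, 3}
Tree: B1–B2, B1–B3, B2–B4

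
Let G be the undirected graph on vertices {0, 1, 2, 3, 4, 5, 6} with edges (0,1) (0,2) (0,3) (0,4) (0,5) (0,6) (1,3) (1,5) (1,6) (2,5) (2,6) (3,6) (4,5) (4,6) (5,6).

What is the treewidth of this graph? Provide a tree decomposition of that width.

Treewidth 3.
One such decomposition:
Bags: B1 = {0, 2, 5, 6}  B2 = {0, 4, 5, 6}  B3 = {0, 1, 5, 6}  B4 = {0, 1, 3, 6}
Tree: B1–B2, B2–B3, B3–B4

The largest bag has 4 vertices, giving width 3; this decomposition certifies tw(G) ≤ 3. On the other hand G contains the 4-clique {0, 1, 3, 6}. A clique must lie in a single bag of any decomposition, so no decomposition can have width below 3. Therefore the treewidth is 3.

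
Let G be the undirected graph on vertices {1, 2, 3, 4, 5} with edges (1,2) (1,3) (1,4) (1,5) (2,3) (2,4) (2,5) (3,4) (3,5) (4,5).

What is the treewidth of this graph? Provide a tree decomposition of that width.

With just one bag of size 5, the width is 5 − 1 = 4, so tw(G) ≤ 4. Conversely, {1, 2, 3, 4, 5} is a clique of size 5, and the vertices of any clique must share a bag in every tree decomposition; so some bag has ≥ 5 vertices and tw(G) ≥ 4. Hence tw(G) = 4 exactly.

Treewidth 4.
One optimal decomposition is:
Bags: B1 = {1, 2, 3, 4, 5}
Tree: (single bag)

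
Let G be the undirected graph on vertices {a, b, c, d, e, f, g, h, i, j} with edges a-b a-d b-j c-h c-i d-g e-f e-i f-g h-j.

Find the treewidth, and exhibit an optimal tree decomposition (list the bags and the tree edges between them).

Every bag has size at most 3, so the width is 3 − 1 = 2 and tw(G) ≤ 2. The edges i–e–f–g–d–a–b–j–h–c–i form a cycle, so G is not a tree and its treewidth is at least 2. The upper and lower bounds meet at 2, so that is the treewidth.

Treewidth 2.
Bags: B1 = {e, f, i}  B2 = {f, g, i}  B3 = {d, g, i}  B4 = {a, d, i}  B5 = {a, b, i}  B6 = {b, i, j}  B7 = {h, i, j}  B8 = {c, h, i}
Tree: B1–B2, B2–B3, B3–B4, B4–B5, B5–B6, B6–B7, B7–B8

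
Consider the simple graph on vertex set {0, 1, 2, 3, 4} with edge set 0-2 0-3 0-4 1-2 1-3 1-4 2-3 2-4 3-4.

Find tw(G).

3

A width-3 tree decomposition is:
Bags: B1 = {1, 2, 3, 4}  B2 = {0, 2, 3, 4}
Tree: B1–B2
The largest bag has 4 vertices, giving width 3; this decomposition certifies tw(G) ≤ 3. On the other hand G contains the 4-clique {0, 2, 3, 4}. A clique must lie in a single bag of any decomposition, so no decomposition can have width below 3. Combining the bounds, tw(G) = 3.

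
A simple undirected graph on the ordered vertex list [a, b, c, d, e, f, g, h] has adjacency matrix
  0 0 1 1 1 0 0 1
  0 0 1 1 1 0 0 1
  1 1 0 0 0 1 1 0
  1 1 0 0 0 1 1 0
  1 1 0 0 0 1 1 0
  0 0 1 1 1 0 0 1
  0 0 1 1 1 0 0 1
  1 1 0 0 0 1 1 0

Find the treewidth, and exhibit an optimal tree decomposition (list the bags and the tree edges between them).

Treewidth 4.
One such decomposition:
Bags: B1 = {b, c, d, e, h}  B2 = {a, c, d, e, h}  B3 = {c, d, e, f, h}  B4 = {c, d, e, g, h}
Tree: B1–B2, B2–B3, B3–B4

The largest bag has 5 vertices, giving width 4; this decomposition certifies tw(G) ≤ 4. For the lower bound: the 5 vertex sets {b,c}, {a,e}, {f,h}, {d}, {g} are disjoint, each induces a connected subgraph, and every pair is joined by at least one edge of G. Contracting each set to a single vertex therefore yields K_{5} as a minor, and since treewidth is minor-monotone, tw(G) ≥ tw(K_{5}) = 4. The upper and lower bounds meet at 4, so that is the treewidth.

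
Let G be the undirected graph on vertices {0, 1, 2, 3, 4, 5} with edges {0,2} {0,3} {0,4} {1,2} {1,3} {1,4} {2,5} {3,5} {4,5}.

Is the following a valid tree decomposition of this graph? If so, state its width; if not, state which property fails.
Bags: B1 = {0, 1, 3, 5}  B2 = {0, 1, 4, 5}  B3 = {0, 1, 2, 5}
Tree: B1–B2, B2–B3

Vertex coverage: the bags together contain {0, 1, 2, 3, 4, 5}, the full vertex set. Edge coverage: each edge of G has both endpoints in at least one bag. Running intersection: for every vertex, the bags containing it form a connected subtree. All three properties hold, so this is a valid tree decomposition of width max|bag| − 1 = 3, and hence tw(G) ≤ 3.

Yes; width 3.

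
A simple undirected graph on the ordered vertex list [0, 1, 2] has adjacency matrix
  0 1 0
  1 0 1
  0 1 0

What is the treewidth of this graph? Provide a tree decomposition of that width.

Treewidth 1.
One optimal decomposition is:
Bags: B1 = {1, 2}  B2 = {0, 1}
Tree: B1–B2

The largest bag has 2 vertices, giving width 1; this decomposition certifies tw(G) ≤ 1. Any graph with an edge has treewidth ≥ 1, and G has the edge 2–1. Therefore the treewidth is 1.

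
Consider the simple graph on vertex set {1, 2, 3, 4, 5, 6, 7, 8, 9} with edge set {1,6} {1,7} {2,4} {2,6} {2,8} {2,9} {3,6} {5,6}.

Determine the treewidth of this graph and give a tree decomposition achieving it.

Every bag has size at most 2, so the width is 2 − 1 = 1 and tw(G) ≤ 1. Any graph with an edge has treewidth ≥ 1, and G has the edge 6–3. Combining the bounds, tw(G) = 1.

Treewidth 1.
Bags: B1 = {3, 6}  B2 = {1, 6}  B3 = {2, 6}  B4 = {1, 7}  B5 = {2, 9}  B6 = {2, 8}  B7 = {5, 6}  B8 = {2, 4}
Tree: B1–B2, B1–B3, B2–B4, B3–B5, B3–B6, B2–B7, B5–B8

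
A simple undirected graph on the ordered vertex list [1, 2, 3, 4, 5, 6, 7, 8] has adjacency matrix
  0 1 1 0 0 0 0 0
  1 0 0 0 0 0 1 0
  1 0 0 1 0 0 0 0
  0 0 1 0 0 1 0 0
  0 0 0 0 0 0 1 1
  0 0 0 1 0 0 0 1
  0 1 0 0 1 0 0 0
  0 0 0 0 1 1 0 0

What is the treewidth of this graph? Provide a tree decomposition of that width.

The largest bag has 3 vertices, giving width 2; this decomposition certifies tw(G) ≤ 2. Since 7–5–8–6–4–3–1–2–7 is a cycle in G, G is not acyclic. Forests are exactly the graphs of treewidth ≤ 1, so tw(G) ≥ 2. Combining the bounds, tw(G) = 2.

Treewidth 2.
Bags: B1 = {5, 7, 8}  B2 = {6, 7, 8}  B3 = {4, 6, 7}  B4 = {3, 4, 7}  B5 = {1, 3, 7}  B6 = {1, 2, 7}
Tree: B1–B2, B2–B3, B3–B4, B4–B5, B5–B6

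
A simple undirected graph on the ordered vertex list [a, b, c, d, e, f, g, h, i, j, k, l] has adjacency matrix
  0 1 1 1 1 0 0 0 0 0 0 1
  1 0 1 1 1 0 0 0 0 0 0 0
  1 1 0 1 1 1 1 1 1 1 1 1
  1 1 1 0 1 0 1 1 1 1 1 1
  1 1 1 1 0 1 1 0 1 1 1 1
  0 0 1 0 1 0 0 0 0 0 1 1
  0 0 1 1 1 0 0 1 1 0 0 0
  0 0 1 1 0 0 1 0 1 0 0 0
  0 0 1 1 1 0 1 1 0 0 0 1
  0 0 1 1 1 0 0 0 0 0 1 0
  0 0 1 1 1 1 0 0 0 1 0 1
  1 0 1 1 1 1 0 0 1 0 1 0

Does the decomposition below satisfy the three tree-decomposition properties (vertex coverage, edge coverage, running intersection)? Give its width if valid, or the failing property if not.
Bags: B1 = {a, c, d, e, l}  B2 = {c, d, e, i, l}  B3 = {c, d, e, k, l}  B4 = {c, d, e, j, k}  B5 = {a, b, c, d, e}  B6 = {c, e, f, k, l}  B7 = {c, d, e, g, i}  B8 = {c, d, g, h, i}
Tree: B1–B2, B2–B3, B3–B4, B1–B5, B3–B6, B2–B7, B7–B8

Every vertex of G appears in some bag (union = {a, b, c, d, e, f, g, h, i, j, k, l}); every edge is covered by a bag; and for each vertex v the set of bags containing v is connected in the bag tree. The decomposition is therefore valid. The largest bag has 5 vertices, so the width is 4.

Yes; width 4.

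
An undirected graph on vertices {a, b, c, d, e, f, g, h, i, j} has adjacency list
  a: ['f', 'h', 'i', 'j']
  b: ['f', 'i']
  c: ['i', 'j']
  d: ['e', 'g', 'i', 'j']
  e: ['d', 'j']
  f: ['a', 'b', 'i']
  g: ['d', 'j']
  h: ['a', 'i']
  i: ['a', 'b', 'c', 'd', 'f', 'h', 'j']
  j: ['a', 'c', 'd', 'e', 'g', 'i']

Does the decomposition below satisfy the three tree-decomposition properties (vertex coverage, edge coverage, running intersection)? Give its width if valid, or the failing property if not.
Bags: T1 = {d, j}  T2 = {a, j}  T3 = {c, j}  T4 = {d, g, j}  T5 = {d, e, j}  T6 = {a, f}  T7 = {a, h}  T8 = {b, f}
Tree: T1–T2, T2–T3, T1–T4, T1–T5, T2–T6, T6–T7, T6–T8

A tree decomposition must satisfy three properties: every vertex lies in some bag; for every edge, both endpoints lie together in some bag; and for every vertex, the bags containing it form a connected subtree. Here vertex i appears in no bag, so the decomposition is invalid.

No — vertex i appears in no bag.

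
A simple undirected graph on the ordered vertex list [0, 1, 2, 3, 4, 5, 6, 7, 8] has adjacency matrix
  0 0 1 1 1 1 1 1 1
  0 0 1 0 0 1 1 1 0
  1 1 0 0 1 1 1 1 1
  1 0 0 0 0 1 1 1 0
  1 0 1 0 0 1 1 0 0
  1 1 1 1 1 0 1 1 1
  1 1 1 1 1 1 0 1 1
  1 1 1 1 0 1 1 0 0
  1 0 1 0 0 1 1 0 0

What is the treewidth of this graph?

4

A width-4 tree decomposition is:
Bags: B1 = {0, 2, 4, 5, 6}  B2 = {0, 2, 5, 6, 7}  B3 = {1, 2, 5, 6, 7}  B4 = {0, 2, 5, 6, 8}  B5 = {0, 3, 5, 6, 7}
Tree: B1–B2, B2–B3, B2–B4, B2–B5
Each bag holds 5 vertices, so the decomposition has width 4, which upper-bounds the treewidth. Conversely, {0, 2, 5, 6, 8} is a clique of size 5, and the vertices of any clique must share a bag in every tree decomposition; so some bag has ≥ 5 vertices and tw(G) ≥ 4. Hence tw(G) = 4 exactly.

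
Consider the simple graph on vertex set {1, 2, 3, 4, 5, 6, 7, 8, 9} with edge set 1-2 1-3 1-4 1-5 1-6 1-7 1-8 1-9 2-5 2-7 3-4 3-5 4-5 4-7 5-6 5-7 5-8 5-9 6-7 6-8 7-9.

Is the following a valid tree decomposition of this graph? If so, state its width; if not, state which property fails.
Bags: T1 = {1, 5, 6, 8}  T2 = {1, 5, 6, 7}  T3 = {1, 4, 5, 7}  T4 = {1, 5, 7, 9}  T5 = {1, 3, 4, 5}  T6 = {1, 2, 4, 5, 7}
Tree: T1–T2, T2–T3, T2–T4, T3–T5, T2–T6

A tree decomposition must satisfy three properties: every vertex lies in some bag; for every edge, both endpoints lie together in some bag; and for every vertex, the bags containing it form a connected subtree. Here bags containing vertex 4 are not connected in the tree, so the decomposition is invalid.

No — bags containing vertex 4 are not connected in the tree.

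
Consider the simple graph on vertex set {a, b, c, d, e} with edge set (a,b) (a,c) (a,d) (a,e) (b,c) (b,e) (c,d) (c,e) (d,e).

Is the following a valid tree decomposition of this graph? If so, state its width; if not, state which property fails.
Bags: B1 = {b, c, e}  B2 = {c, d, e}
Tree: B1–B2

A tree decomposition must satisfy three properties: every vertex lies in some bag; for every edge, both endpoints lie together in some bag; and for every vertex, the bags containing it form a connected subtree. Here vertex a appears in no bag, so the decomposition is invalid.

No — vertex a appears in no bag.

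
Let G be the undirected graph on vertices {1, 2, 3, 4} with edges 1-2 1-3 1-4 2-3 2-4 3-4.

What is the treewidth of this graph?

A width-3 tree decomposition is:
Bags: B1 = {1, 2, 3, 4}
Tree: (single bag)
A single bag containing all 4 vertices is trivially a valid decomposition of width 3. For the lower bound, the 4 vertices {1, 2, 3, 4} are pairwise adjacent, and any tree decomposition puts a clique entirely inside one bag — forcing width ≥ 3. Hence tw(G) = 3 exactly.

3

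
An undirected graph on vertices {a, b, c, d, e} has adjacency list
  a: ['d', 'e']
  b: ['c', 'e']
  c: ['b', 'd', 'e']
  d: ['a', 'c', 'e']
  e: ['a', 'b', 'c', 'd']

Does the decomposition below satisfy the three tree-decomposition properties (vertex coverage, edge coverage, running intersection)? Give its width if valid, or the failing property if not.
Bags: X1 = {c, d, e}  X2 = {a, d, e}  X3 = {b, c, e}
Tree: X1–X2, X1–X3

Yes; width 2.

Checking the three conditions: (i) the bags cover all of {a, b, c, d, e}; (ii) for each edge, some bag contains both endpoints; (iii) the bags containing any fixed vertex form a subtree. All hold, so the decomposition is valid with width 3 − 1 = 2.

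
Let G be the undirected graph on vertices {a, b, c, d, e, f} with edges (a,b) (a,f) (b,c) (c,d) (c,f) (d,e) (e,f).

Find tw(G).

2

A width-2 tree decomposition is:
Bags: B1 = {c, d, e}  B2 = {c, e, f}  B3 = {b, c, f}  B4 = {a, b, f}
Tree: B1–B2, B2–B3, B3–B4
Each bag holds 3 vertices, so the decomposition has width 2, which upper-bounds the treewidth. Since d–e–f–c–d is a cycle in G, G is not acyclic. Forests are exactly the graphs of treewidth ≤ 1, so tw(G) ≥ 2. Combining the bounds, tw(G) = 2.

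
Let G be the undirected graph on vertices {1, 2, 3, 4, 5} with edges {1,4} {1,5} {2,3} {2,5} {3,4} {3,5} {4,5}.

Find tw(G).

2

A width-2 tree decomposition is:
Bags: B1 = {1, 4, 5}  B2 = {3, 4, 5}  B3 = {2, 3, 5}
Tree: B1–B2, B2–B3
Every bag has size at most 3, so the width is 3 − 1 = 2 and tw(G) ≤ 2. On the other hand G contains the 3-clique {1, 4, 5}. A clique must lie in a single bag of any decomposition, so no decomposition can have width below 2. Therefore the treewidth is 2.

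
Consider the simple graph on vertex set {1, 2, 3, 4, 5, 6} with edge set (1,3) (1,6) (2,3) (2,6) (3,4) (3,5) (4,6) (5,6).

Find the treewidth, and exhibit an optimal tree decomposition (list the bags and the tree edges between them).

Treewidth 2.
One optimal decomposition is:
Bags: B1 = {1, 3, 6}  B2 = {2, 3, 6}  B3 = {3, 4, 6}  B4 = {3, 5, 6}
Tree: B1–B2, B2–B3, B3–B4

Each bag holds 3 vertices, so the decomposition has width 2, which upper-bounds the treewidth. Since 1–6–2–3–1 is a cycle in G, G is not acyclic. Forests are exactly the graphs of treewidth ≤ 1, so tw(G) ≥ 2. Hence tw(G) = 2 exactly.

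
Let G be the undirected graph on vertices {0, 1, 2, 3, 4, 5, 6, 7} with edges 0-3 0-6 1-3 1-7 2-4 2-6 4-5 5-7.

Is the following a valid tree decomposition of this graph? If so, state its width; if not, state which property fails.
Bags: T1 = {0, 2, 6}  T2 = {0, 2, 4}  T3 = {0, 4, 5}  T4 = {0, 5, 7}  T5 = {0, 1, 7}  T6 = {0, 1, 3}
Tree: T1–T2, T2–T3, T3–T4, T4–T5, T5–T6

Vertex coverage: the bags together contain {0, 1, 2, 3, 4, 5, 6, 7}, the full vertex set. Edge coverage: each edge of G has both endpoints in at least one bag. Running intersection: for every vertex, the bags containing it form a connected subtree. All three properties hold, so this is a valid tree decomposition of width max|bag| − 1 = 2, and hence tw(G) ≤ 2.

Yes; width 2.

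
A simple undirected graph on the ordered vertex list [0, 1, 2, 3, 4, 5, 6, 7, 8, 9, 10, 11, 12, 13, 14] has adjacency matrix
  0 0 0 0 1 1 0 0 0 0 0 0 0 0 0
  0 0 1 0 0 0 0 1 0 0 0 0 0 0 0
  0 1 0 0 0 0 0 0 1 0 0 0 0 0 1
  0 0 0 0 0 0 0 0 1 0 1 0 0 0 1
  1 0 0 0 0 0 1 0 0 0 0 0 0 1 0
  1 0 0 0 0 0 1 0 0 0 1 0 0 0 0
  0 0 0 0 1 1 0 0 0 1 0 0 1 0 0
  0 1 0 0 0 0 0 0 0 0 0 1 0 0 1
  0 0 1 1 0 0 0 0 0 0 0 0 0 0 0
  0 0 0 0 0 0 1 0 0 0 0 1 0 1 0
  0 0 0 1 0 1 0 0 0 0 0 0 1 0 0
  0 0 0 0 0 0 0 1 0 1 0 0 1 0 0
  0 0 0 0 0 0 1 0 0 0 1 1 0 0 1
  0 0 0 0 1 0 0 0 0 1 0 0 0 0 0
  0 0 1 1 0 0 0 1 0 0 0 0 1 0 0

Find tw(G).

A width-3 tree decomposition is:
Bags: B1 = {1, 2, 3, 8}  B2 = {1, 2, 3, 14}  B3 = {1, 3, 7, 14}  B4 = {3, 7, 10, 14}  B5 = {7, 10, 12, 14}  B6 = {7, 10, 11, 12}  B7 = {5, 10, 11, 12}  B8 = {5, 6, 11, 12}  B9 = {5, 6, 9, 11}  B10 = {0, 5, 6, 9}  B11 = {0, 4, 6, 9}  B12 = {0, 4, 9, 13}
Tree: B1–B2, B2–B3, B3–B4, B4–B5, B5–B6, B6–B7, B7–B8, B8–B9, B9–B10, B10–B11, B11–B12
The largest bag has 4 vertices, giving width 3; this decomposition certifies tw(G) ≤ 3. For the lower bound: the 4 vertex sets {1,2,8}, {3}, {14}, {7,10,11,12} are disjoint, each induces a connected subgraph, and every pair is joined by at least one edge of G. Contracting each set to a single vertex therefore yields K_{4} as a minor, and since treewidth is minor-monotone, tw(G) ≥ tw(K_{4}) = 3. The upper and lower bounds meet at 3, so that is the treewidth.

3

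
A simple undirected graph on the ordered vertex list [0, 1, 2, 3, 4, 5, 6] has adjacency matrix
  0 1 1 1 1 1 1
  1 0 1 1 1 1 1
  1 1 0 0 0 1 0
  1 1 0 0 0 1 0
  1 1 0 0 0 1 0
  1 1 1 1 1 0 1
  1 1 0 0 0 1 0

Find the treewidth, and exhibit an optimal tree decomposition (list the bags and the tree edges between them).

The largest bag has 4 vertices, giving width 3; this decomposition certifies tw(G) ≤ 3. For the lower bound, the 4 vertices {0, 1, 2, 5} are pairwise adjacent, and any tree decomposition puts a clique entirely inside one bag — forcing width ≥ 3. The upper and lower bounds meet at 3, so that is the treewidth.

Treewidth 3.
Bags: B1 = {0, 1, 3, 5}  B2 = {0, 1, 5, 6}  B3 = {0, 1, 4, 5}  B4 = {0, 1, 2, 5}
Tree: B1–B2, B2–B3, B1–B4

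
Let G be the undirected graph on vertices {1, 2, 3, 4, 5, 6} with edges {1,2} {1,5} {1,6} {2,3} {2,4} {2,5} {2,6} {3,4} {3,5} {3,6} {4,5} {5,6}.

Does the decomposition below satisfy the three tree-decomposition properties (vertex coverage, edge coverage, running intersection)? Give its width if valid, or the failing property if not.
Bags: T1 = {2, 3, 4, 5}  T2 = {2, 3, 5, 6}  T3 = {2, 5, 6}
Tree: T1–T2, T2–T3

No — vertex 1 appears in no bag.

A tree decomposition must satisfy three properties: every vertex lies in some bag; for every edge, both endpoints lie together in some bag; and for every vertex, the bags containing it form a connected subtree. Here vertex 1 appears in no bag, so the decomposition is invalid.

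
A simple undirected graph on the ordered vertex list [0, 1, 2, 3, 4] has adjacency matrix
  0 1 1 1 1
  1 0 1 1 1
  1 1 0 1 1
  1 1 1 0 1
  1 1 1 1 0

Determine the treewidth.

A width-4 tree decomposition is:
Bags: B1 = {0, 1, 2, 3, 4}
Tree: (single bag)
With just one bag of size 5, the width is 5 − 1 = 4, so tw(G) ≤ 4. Conversely, {0, 1, 2, 3, 4} is a clique of size 5, and the vertices of any clique must share a bag in every tree decomposition; so some bag has ≥ 5 vertices and tw(G) ≥ 4. The upper and lower bounds meet at 4, so that is the treewidth.

4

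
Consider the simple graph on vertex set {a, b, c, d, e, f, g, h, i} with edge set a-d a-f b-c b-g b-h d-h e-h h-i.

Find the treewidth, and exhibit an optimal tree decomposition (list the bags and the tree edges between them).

Every bag has size at most 2, so the width is 2 − 1 = 1 and tw(G) ≤ 1. G has an edge, so its treewidth is at least 1. Hence tw(G) = 1 exactly.

Treewidth 1.
One optimal decomposition is:
Bags: B1 = {d, h}  B2 = {e, h}  B3 = {a, d}  B4 = {b, h}  B5 = {b, g}  B6 = {b, c}  B7 = {h, i}  B8 = {a, f}
Tree: B1–B2, B1–B3, B2–B4, B4–B5, B5–B6, B4–B7, B3–B8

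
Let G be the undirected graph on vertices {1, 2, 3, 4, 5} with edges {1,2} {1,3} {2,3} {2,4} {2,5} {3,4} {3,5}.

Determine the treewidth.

2

A width-2 tree decomposition is:
Bags: B1 = {2, 3, 4}  B2 = {2, 3, 5}  B3 = {1, 2, 3}
Tree: B1–B2, B2–B3
Each bag holds 3 vertices, so the decomposition has width 2, which upper-bounds the treewidth. On the other hand G contains the 3-clique {1, 2, 3}. A clique must lie in a single bag of any decomposition, so no decomposition can have width below 2. Hence tw(G) = 2 exactly.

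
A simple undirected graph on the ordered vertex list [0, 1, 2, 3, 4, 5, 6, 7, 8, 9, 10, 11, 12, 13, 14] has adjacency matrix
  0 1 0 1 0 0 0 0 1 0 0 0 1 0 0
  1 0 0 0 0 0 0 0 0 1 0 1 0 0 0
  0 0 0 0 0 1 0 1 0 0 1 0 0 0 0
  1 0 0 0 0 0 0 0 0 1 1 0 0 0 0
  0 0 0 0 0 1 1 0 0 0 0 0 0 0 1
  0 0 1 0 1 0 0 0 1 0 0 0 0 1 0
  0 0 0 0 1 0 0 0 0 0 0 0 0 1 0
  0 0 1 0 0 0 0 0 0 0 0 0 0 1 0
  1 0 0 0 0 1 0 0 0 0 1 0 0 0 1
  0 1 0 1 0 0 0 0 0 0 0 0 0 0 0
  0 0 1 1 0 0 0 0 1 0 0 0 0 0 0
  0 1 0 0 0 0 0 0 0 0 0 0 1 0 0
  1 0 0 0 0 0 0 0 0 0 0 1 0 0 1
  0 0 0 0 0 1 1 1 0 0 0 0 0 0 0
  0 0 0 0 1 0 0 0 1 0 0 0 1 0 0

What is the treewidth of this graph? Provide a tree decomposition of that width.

Treewidth 3.
Bags: B1 = {1, 9, 11, 12}  B2 = {0, 1, 9, 12}  B3 = {0, 3, 9, 12}  B4 = {0, 3, 12, 14}  B5 = {0, 3, 8, 14}  B6 = {3, 8, 10, 14}  B7 = {4, 8, 10, 14}  B8 = {4, 5, 8, 10}  B9 = {2, 4, 5, 10}  B10 = {2, 4, 5, 6}  B11 = {2, 5, 6, 13}  B12 = {2, 6, 7, 13}
Tree: B1–B2, B2–B3, B3–B4, B4–B5, B5–B6, B6–B7, B7–B8, B8–B9, B9–B10, B10–B11, B11–B12

Every bag has size at most 4, so the width is 4 − 1 = 3 and tw(G) ≤ 3. For the lower bound: the 4 vertex sets {1,9,11}, {12}, {0}, {3,8,10,14} are disjoint, each induces a connected subgraph, and every pair is joined by at least one edge of G. Contracting each set to a single vertex therefore yields K_{4} as a minor, and since treewidth is minor-monotone, tw(G) ≥ tw(K_{4}) = 3. Hence tw(G) = 3 exactly.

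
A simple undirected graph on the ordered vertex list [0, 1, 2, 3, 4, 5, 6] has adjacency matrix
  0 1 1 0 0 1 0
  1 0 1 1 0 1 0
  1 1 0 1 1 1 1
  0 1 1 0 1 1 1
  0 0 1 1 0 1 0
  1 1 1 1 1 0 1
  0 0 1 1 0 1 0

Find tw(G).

3

A width-3 tree decomposition is:
Bags: B1 = {1, 2, 3, 5}  B2 = {2, 3, 4, 5}  B3 = {2, 3, 5, 6}  B4 = {0, 1, 2, 5}
Tree: B1–B2, B1–B3, B1–B4
Each bag holds 4 vertices, so the decomposition has width 3, which upper-bounds the treewidth. For the lower bound, the 4 vertices {0, 1, 2, 5} are pairwise adjacent, and any tree decomposition puts a clique entirely inside one bag — forcing width ≥ 3. Hence tw(G) = 3 exactly.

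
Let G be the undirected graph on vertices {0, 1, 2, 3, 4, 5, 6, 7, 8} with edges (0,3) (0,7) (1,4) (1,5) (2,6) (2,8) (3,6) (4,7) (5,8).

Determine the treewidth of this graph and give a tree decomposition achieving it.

The largest bag has 3 vertices, giving width 2; this decomposition certifies tw(G) ≤ 2. Since 0–7–4–1–5–8–2–6–3–0 is a cycle in G, G is not acyclic. Forests are exactly the graphs of treewidth ≤ 1, so tw(G) ≥ 2. The upper and lower bounds meet at 2, so that is the treewidth.

Treewidth 2.
One such decomposition:
Bags: B1 = {0, 4, 7}  B2 = {0, 1, 4}  B3 = {0, 1, 5}  B4 = {0, 5, 8}  B5 = {0, 2, 8}  B6 = {0, 2, 6}  B7 = {0, 3, 6}
Tree: B1–B2, B2–B3, B3–B4, B4–B5, B5–B6, B6–B7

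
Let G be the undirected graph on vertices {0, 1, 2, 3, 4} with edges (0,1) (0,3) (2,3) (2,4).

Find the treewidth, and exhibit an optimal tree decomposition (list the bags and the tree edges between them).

Every bag has size at most 2, so the width is 2 − 1 = 1 and tw(G) ≤ 1. Any graph with an edge has treewidth ≥ 1, and G has the edge 1–0. Therefore the treewidth is 1.

Treewidth 1.
Bags: B1 = {0, 1}  B2 = {0, 3}  B3 = {2, 3}  B4 = {2, 4}
Tree: B1–B2, B2–B3, B3–B4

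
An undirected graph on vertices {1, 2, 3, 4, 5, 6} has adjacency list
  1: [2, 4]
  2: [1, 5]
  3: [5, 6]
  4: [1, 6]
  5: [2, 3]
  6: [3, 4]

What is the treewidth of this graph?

2

A width-2 tree decomposition is:
Bags: B1 = {1, 2, 5}  B2 = {1, 3, 5}  B3 = {1, 3, 6}  B4 = {1, 4, 6}
Tree: B1–B2, B2–B3, B3–B4
The largest bag has 3 vertices, giving width 2; this decomposition certifies tw(G) ≤ 2. For the lower bound, G contains the cycle 1–2–5–3–6–4–1, so G is not a forest; only forests have treewidth ≤ 1, hence tw(G) ≥ 2. Therefore the treewidth is 2.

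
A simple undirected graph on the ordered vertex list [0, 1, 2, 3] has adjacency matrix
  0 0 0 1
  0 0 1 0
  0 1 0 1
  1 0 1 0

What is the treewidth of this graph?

1

A width-1 tree decomposition is:
Bags: B1 = {0, 3}  B2 = {2, 3}  B3 = {1, 2}
Tree: B1–B2, B2–B3
Each bag holds 2 vertices, so the decomposition has width 1, which upper-bounds the treewidth. Any graph with an edge has treewidth ≥ 1, and G has the edge 0–3. The upper and lower bounds meet at 1, so that is the treewidth.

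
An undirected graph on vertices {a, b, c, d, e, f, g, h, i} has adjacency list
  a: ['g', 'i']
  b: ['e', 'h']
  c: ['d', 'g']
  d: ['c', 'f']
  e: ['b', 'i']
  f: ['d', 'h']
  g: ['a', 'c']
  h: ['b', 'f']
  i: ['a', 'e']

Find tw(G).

A width-2 tree decomposition is:
Bags: B1 = {c, d, f}  B2 = {c, f, g}  B3 = {a, f, g}  B4 = {a, f, i}  B5 = {e, f, i}  B6 = {b, e, f}  B7 = {b, f, h}
Tree: B1–B2, B2–B3, B3–B4, B4–B5, B5–B6, B6–B7
Each bag holds 3 vertices, so the decomposition has width 2, which upper-bounds the treewidth. The edges f–d–c–g–a–i–e–b–h–f form a cycle, so G is not a tree and its treewidth is at least 2. The upper and lower bounds meet at 2, so that is the treewidth.

2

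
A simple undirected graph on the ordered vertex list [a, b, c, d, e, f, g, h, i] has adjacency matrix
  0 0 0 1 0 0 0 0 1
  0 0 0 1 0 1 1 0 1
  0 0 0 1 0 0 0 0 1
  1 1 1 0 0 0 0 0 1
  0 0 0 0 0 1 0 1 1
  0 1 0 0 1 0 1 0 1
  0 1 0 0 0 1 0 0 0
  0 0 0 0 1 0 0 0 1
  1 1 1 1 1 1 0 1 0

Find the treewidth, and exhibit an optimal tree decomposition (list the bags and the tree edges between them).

Every bag has size at most 3, so the width is 3 − 1 = 2 and tw(G) ≤ 2. On the other hand G contains the 3-clique {b, f, g}. A clique must lie in a single bag of any decomposition, so no decomposition can have width below 2. Combining the bounds, tw(G) = 2.

Treewidth 2.
Bags: B1 = {e, f, i}  B2 = {e, h, i}  B3 = {b, f, i}  B4 = {b, d, i}  B5 = {c, d, i}  B6 = {b, f, g}  B7 = {a, d, i}
Tree: B1–B2, B1–B3, B3–B4, B4–B5, B3–B6, B5–B7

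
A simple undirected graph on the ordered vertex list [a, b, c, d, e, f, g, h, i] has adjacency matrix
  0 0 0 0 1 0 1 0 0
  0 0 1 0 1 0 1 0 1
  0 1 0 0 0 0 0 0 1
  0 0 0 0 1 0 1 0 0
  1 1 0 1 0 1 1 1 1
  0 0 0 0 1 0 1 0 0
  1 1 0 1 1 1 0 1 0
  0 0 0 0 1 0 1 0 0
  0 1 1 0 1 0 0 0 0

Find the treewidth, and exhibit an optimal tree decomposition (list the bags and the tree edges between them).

The largest bag has 3 vertices, giving width 2; this decomposition certifies tw(G) ≤ 2. Conversely, {d, e, g} is a clique of size 3, and the vertices of any clique must share a bag in every tree decomposition; so some bag has ≥ 3 vertices and tw(G) ≥ 2. Hence tw(G) = 2 exactly.

Treewidth 2.
Bags: B1 = {b, e, g}  B2 = {e, g, h}  B3 = {e, f, g}  B4 = {d, e, g}  B5 = {b, e, i}  B6 = {b, c, i}  B7 = {a, e, g}
Tree: B1–B2, B1–B3, B1–B4, B1–B5, B5–B6, B1–B7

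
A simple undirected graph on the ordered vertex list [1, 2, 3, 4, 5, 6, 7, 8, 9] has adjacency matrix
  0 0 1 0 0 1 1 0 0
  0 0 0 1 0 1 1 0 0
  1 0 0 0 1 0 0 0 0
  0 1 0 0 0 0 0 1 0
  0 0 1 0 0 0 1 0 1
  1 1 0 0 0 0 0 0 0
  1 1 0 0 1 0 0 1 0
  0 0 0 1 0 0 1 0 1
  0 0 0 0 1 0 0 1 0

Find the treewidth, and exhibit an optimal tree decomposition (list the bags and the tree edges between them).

Every bag has size at most 4, so the width is 4 − 1 = 3 and tw(G) ≤ 3. For the lower bound: the 4 vertex sets {4,8,9}, {2}, {7}, {1,3,5,6} are disjoint, each induces a connected subgraph, and every pair is joined by at least one edge of G. Contracting each set to a single vertex therefore yields K_{4} as a minor, and since treewidth is minor-monotone, tw(G) ≥ tw(K_{4}) = 3. Therefore the treewidth is 3.

Treewidth 3.
Bags: B1 = {2, 4, 8, 9}  B2 = {2, 7, 8, 9}  B3 = {2, 5, 7, 9}  B4 = {2, 5, 6, 7}  B5 = {1, 5, 6, 7}  B6 = {1, 3, 5, 6}
Tree: B1–B2, B2–B3, B3–B4, B4–B5, B5–B6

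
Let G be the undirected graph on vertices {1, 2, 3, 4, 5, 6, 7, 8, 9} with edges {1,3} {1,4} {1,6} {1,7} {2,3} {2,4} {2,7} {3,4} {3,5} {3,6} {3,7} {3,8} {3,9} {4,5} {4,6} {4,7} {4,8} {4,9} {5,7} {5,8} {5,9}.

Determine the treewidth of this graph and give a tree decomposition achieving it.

Each bag holds 4 vertices, so the decomposition has width 3, which upper-bounds the treewidth. For the lower bound, the 4 vertices {1, 3, 4, 6} are pairwise adjacent, and any tree decomposition puts a clique entirely inside one bag — forcing width ≥ 3. Therefore the treewidth is 3.

Treewidth 3.
One optimal decomposition is:
Bags: B1 = {3, 4, 5, 9}  B2 = {3, 4, 5, 7}  B3 = {2, 3, 4, 7}  B4 = {1, 3, 4, 7}  B5 = {1, 3, 4, 6}  B6 = {3, 4, 5, 8}
Tree: B1–B2, B2–B3, B2–B4, B4–B5, B2–B6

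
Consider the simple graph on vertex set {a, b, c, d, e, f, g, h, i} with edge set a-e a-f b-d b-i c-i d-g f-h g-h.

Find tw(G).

A width-1 tree decomposition is:
Bags: B1 = {a, e}  B2 = {a, f}  B3 = {f, h}  B4 = {g, h}  B5 = {d, g}  B6 = {b, d}  B7 = {b, i}  B8 = {c, i}
Tree: B1–B2, B2–B3, B3–B4, B4–B5, B5–B6, B6–B7, B7–B8
Each bag holds 2 vertices, so the decomposition has width 1, which upper-bounds the treewidth. Any graph with an edge has treewidth ≥ 1, and G has the edge e–a. Combining the bounds, tw(G) = 1.

1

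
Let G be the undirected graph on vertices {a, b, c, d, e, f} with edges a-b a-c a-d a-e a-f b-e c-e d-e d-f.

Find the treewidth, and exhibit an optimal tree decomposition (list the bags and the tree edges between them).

Treewidth 2.
One such decomposition:
Bags: B1 = {a, b, e}  B2 = {a, d, e}  B3 = {a, d, f}  B4 = {a, c, e}
Tree: B1–B2, B2–B3, B1–B4

Each bag holds 3 vertices, so the decomposition has width 2, which upper-bounds the treewidth. For the lower bound, the 3 vertices {a, d, e} are pairwise adjacent, and any tree decomposition puts a clique entirely inside one bag — forcing width ≥ 2. The upper and lower bounds meet at 2, so that is the treewidth.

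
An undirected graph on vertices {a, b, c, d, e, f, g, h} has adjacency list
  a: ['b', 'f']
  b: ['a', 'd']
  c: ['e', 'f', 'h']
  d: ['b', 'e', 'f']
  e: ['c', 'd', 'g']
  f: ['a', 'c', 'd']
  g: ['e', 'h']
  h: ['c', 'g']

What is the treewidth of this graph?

2

A width-2 tree decomposition is:
Bags: B1 = {e, g, h}  B2 = {c, e, h}  B3 = {c, d, e}  B4 = {c, d, f}  B5 = {b, d, f}  B6 = {a, b, f}
Tree: B1–B2, B2–B3, B3–B4, B4–B5, B5–B6
Each bag holds 3 vertices, so the decomposition has width 2, which upper-bounds the treewidth. The edges g–h–c–e–g form a cycle, so G is not a tree and its treewidth is at least 2. Therefore the treewidth is 2.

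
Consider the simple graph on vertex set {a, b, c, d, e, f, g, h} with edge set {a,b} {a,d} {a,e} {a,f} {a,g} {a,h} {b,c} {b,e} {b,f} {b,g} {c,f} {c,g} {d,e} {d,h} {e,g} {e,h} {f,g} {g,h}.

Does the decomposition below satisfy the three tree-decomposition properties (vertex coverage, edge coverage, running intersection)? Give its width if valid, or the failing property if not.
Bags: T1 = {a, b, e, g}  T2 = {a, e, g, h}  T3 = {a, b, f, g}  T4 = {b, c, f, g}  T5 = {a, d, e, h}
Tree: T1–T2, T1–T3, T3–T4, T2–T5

Yes; width 3.

Checking the three conditions: (i) the bags cover all of {a, b, c, d, e, f, g, h}; (ii) for each edge, some bag contains both endpoints; (iii) the bags containing any fixed vertex form a subtree. All hold, so the decomposition is valid with width 4 − 1 = 3.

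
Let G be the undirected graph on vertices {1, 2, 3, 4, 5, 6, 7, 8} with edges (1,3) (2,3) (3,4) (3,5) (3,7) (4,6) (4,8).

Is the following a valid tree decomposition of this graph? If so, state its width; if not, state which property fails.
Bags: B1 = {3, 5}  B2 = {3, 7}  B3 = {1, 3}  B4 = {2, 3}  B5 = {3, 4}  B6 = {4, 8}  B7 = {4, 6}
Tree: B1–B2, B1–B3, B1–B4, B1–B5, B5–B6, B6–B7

Vertex coverage: the bags together contain {1, 2, 3, 4, 5, 6, 7, 8}, the full vertex set. Edge coverage: each edge of G has both endpoints in at least one bag. Running intersection: for every vertex, the bags containing it form a connected subtree. All three properties hold, so this is a valid tree decomposition of width max|bag| − 1 = 1, and hence tw(G) ≤ 1.

Yes; width 1.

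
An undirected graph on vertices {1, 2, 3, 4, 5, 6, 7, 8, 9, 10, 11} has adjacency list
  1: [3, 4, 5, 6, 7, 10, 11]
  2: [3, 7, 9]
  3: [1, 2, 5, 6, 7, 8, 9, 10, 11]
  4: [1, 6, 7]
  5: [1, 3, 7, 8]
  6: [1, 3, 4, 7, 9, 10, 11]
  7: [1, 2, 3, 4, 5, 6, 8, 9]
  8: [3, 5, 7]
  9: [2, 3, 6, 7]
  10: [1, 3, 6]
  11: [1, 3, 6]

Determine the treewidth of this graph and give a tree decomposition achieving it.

Treewidth 3.
One such decomposition:
Bags: B1 = {1, 3, 6, 7}  B2 = {3, 6, 7, 9}  B3 = {1, 3, 6, 10}  B4 = {1, 3, 6, 11}  B5 = {1, 3, 5, 7}  B6 = {1, 4, 6, 7}  B7 = {3, 5, 7, 8}  B8 = {2, 3, 7, 9}
Tree: B1–B2, B1–B3, B3–B4, B1–B5, B1–B6, B5–B7, B2–B8

The largest bag has 4 vertices, giving width 3; this decomposition certifies tw(G) ≤ 3. For the lower bound, the 4 vertices {1, 3, 6, 10} are pairwise adjacent, and any tree decomposition puts a clique entirely inside one bag — forcing width ≥ 3. Hence tw(G) = 3 exactly.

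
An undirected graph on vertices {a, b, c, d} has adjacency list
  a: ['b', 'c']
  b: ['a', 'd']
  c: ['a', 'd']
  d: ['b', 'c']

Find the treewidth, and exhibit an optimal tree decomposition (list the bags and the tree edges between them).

Every bag has size at most 3, so the width is 3 − 1 = 2 and tw(G) ≤ 2. For the lower bound, G contains the cycle a–c–d–b–a, so G is not a forest; only forests have treewidth ≤ 1, hence tw(G) ≥ 2. The upper and lower bounds meet at 2, so that is the treewidth.

Treewidth 2.
One such decomposition:
Bags: B1 = {a, c, d}  B2 = {a, b, d}
Tree: B1–B2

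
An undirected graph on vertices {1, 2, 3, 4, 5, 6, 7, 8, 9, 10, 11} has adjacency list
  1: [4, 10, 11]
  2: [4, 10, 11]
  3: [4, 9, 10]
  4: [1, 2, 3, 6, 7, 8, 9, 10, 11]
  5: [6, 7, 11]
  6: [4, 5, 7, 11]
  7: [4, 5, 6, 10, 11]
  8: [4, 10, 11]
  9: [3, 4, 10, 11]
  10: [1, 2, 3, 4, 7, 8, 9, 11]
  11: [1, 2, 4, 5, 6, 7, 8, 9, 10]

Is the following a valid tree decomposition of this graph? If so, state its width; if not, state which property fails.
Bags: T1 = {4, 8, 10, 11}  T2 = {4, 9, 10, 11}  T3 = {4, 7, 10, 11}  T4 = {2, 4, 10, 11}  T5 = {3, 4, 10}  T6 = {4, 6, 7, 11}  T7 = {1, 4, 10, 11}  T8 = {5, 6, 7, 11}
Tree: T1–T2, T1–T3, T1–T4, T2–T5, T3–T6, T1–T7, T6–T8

A tree decomposition must satisfy three properties: every vertex lies in some bag; for every edge, both endpoints lie together in some bag; and for every vertex, the bags containing it form a connected subtree. Here edge (9,3) lies in no bag, so the decomposition is invalid.

No — edge (9,3) lies in no bag.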